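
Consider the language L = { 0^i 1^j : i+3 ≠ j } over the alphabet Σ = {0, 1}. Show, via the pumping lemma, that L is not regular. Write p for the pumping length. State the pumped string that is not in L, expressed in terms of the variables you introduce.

0^{p+p!} 1^{p+p!+3}

Toward a contradiction, assume L is regular with pumping length p.
Choose w = 0^p 1^{p+p!+3}. Since p ≠ (p+p!+3)-3 = p+p!, w ∈ L; and |w| ≥ p.
Write w = xyz as guaranteed by the lemma, with |xy| ≤ p and |y| > 0.
The first p characters of w are 0's, so xy (and hence y) consists only of 0's. Write y = 0^k, 1 ≤ k ≤ p.
Since 1 ≤ k ≤ p, k divides p!; set t = 1 + p!/k. Then xy^t z has p + (p!/k)·k = p + p! copies of 0. Now the 0-count is p+p! and (1-count)-3 = (p+p!+3)-3 = p+p!, so i+3 ≠ j fails. So xy^t z = 0^{p+p!} 1^{p+p!+3} ∉ L.
Contradiction. Therefore L is not regular.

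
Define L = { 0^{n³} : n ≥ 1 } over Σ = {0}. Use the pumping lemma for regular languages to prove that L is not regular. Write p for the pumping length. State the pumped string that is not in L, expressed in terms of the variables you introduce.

Assume L is regular; let p be its pumping constant.
Take w = 0^{p³} ∈ L with |w| = p³ ≥ p.
Write w = xyz as guaranteed by the lemma, with |xy| ≤ p and |y| > 0.
Then y = 0^k for some k with 1 ≤ k ≤ p.
Pump with i = 2: xy^2z = 0^{p³+k}. Since 1 ≤ k ≤ p, p³ < p³+k ≤ p³+p < p³+3p²+3p+1 = (p+1)³, so p³+k is not a perfect cube. So xy^2z ∉ L.
Contradiction. Therefore L is not regular.

0^{p³+k}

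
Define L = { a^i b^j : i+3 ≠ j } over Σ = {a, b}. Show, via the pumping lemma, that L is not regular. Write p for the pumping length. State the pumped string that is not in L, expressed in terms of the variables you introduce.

a^{p+p!} b^{p+p!+3}

Toward a contradiction, assume L is regular with pumping length p.
Choose w = a^p b^{p+p!+3}. Since p ≠ (p+p!+3)-3 = p+p!, w ∈ L; and |w| ≥ p.
By the pumping lemma, w = xyz with |xy| ≤ p and |y| > 0.
The first p characters of w are a's, so xy (and hence y) consists only of a's. Write y = a^k, 1 ≤ k ≤ p.
Since 1 ≤ k ≤ p, k divides p!; set t = 1 + p!/k. Then xy^t z has p + (p!/k)·k = p + p! copies of a. Now the a-count is p+p! and (b-count)-3 = (p+p!+3)-3 = p+p!, so i+3 ≠ j fails. So xy^t z = a^{p+p!} b^{p+p!+3} ∉ L.
This contradicts the pumping lemma, so L is not regular.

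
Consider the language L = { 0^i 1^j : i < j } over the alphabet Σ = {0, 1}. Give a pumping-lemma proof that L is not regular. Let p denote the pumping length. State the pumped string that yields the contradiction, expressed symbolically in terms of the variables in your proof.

Assume L is regular; let p be its pumping constant.
Choose w = 0^p 1^{p+1} ∈ L, with |w| = 2p+1 ≥ p.
Write w = xyz as guaranteed by the lemma, with |xy| ≤ p and y is nonempty.
The first p characters of w are 0's, so xy (and hence y) consists only of 0's. Write y = 0^k, 1 ≤ k ≤ p.
Consider xy^2z = 0^{p+k} 1^{p+1}. Since k ≥ 1, the 0-count p+k is at least p+1, so i < j fails; thus xy^2z ∉ L.
This contradicts the pumping lemma, so L is not regular.

0^{p+k} 1^{p+1}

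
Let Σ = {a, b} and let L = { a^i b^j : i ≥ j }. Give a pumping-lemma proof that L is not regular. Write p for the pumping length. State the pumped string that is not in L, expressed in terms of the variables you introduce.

a^{p-k} b^p

Suppose for contradiction that L is regular, and let p be the pumping length.
Choose w = a^p b^p ∈ L, with |w| = 2p ≥ p.
By the pumping lemma, w = xyz with |xy| ≤ p and |y| ≥ 1.
The first p characters of w are a's, so xy (and hence y) consists only of a's. Write y = a^k, 1 ≤ k ≤ p.
Consider xy^0z = xz = a^{p-k} b^p. Since k ≥ 1, the a-count p-k is less than p, so i ≥ j fails; thus xz ∉ L.
Contradiction. Therefore L is not regular.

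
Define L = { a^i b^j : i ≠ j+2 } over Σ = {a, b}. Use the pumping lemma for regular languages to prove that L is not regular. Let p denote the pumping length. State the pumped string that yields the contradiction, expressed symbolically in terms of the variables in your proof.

a^{p+p!} b^{p+p!-2}

Suppose for contradiction that L is regular, and let p be the pumping length.
Choose w = a^p b^{p+p!-2}. Since p ≠ (p+p!-2)+2 = p+p!, w ∈ L; and |w| ≥ p.
The pumping lemma gives a decomposition w = xyz where |xy| ≤ p and |y| > 0.
Because |xy| ≤ p and w begins with p copies of a, we have y = a^k with 1 ≤ k ≤ p.
Since 1 ≤ k ≤ p, k divides p!; set t = 1 + p!/k. Then xy^t z has p + (p!/k)·k = p + p! copies of a. Now the a-count is p+p! and (b-count)+2 = (p+p!-2)+2 = p+p!, so i ≠ j+2 fails. So xy^t z = a^{p+p!} b^{p+p!-2} ∉ L.
This is a contradiction; hence L is not regular.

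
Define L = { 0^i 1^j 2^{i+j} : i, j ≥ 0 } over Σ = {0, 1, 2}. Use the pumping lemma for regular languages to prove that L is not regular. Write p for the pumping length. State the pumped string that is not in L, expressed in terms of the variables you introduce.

0^{p+k} 1^p 2^{2p}

Suppose for contradiction that L is regular, and let p be the pumping length.
Take w = 0^p 1^p 2^{2p} ∈ L (with i=j=p, i+j=2p), |w| = 4p ≥ p.
The pumping lemma gives a decomposition w = xyz where |xy| ≤ p and |y| > 0.
The first p characters of w are 0's, so xy (and hence y) consists only of 0's. Write y = 0^k, 1 ≤ k ≤ p.
Consider xy^2z = 0^{p+k} 1^p 2^{2p}. Now the 0- and 1-counts sum to 2p+k, but the 2-count is 2p ≠ 2p+k. So xy^2z ∉ L.
This contradicts the pumping lemma, so L is not regular.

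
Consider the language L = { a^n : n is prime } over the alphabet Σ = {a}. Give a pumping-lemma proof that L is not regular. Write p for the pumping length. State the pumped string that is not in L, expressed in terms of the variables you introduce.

a^{q(1+k)}

Assume L is regular. Let p be the pumping length given by the pumping lemma.
Let q be a prime with q ≥ p+2 (infinitely many primes exist), and take w = a^q ∈ L with |w| = q ≥ p.
By the pumping lemma, w = xyz with |xy| ≤ p and |y| > 0.
Then y = a^k for some k with 1 ≤ k ≤ p.
Since 1 ≤ k ≤ p, |xz| = q-k. Pump with i = q+1: |xy^{q+1}z| = (q-k)+(q+1)k = q+qk = q(1+k), which is composite (both factors ≥ 2). So xy^{q+1}z = a^{q(1+k)} ∉ L.
This contradicts the pumping lemma, so L is not regular.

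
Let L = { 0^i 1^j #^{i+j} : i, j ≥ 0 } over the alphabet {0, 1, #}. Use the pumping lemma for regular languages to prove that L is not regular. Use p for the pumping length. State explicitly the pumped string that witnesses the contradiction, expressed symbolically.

0^{p+k} 1^p #^{2p}

Assume L is regular; let p be its pumping constant.
Take w = 0^p 1^p #^{2p} ∈ L (with i=j=p, i+j=2p), |w| = 4p ≥ p.
The pumping lemma gives a decomposition w = xyz where |xy| ≤ p and |y| > 0.
Since the first p symbols of w are all 0's and |xy| ≤ p, y lies entirely in the leading 0-block: y = 0^k for some k with 1 ≤ k ≤ p.
Consider xy^2z = 0^{p+k} 1^p #^{2p}. Now the 0- and 1-counts sum to 2p+k, but the #-count is 2p ≠ 2p+k. So xy^2z ∉ L.
This contradicts the pumping lemma, so L is not regular.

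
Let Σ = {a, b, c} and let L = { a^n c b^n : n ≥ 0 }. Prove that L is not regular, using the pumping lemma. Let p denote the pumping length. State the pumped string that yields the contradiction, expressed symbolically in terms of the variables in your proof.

Assume L is regular; let p be its pumping constant.
Take w = a^p c b^p ∈ L with |w| = 2p+1 ≥ p.
Write w = xyz as guaranteed by the lemma, with |xy| ≤ p and |y| ≥ 1.
Since the first p symbols of w are all a's and |xy| ≤ p, y lies entirely in the leading a-block: y = a^k for some k with 1 ≤ k ≤ p.
Pump with i = 2: xy^2z = a^{p+k} c b^p, which would require p+k = p. But k ≥ 1, so xy^2z ∉ L.
This contradicts the pumping lemma, so L is not regular.

a^{p+k} c b^p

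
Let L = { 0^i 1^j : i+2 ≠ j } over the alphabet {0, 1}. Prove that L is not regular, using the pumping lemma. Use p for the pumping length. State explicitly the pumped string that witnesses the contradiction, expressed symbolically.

Assume L is regular; let p be its pumping constant.
Choose w = 0^p 1^{p+p!+2}. Since p ≠ (p+p!+2)-2 = p+p!, w ∈ L; and |w| ≥ p.
Write w = xyz as guaranteed by the lemma, with |xy| ≤ p and |y| ≥ 1.
Since the first p symbols of w are all 0's and |xy| ≤ p, y lies entirely in the leading 0-block: y = 0^k for some k with 1 ≤ k ≤ p.
Since 1 ≤ k ≤ p, k divides p!; set t = 1 + p!/k. Then xy^t z has p + (p!/k)·k = p + p! copies of 0. Now the 0-count is p+p! and (1-count)-2 = (p+p!+2)-2 = p+p!, so i+2 ≠ j fails. So xy^t z = 0^{p+p!} 1^{p+p!+2} ∉ L.
This is a contradiction; hence L is not regular.

0^{p+p!} 1^{p+p!+2}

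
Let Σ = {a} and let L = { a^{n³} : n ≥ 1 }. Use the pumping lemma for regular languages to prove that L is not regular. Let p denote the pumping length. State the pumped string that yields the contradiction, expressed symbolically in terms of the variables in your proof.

a^{p³+k}

Suppose for contradiction that L is regular, and let p be the pumping length.
Take w = a^{p³} ∈ L with |w| = p³ ≥ p.
Write w = xyz as guaranteed by the lemma, with |xy| ≤ p and |y| ≥ 1.
Then y = a^k for some k with 1 ≤ k ≤ p.
Pump with i = 2: xy^2z = a^{p³+k}. Since 1 ≤ k ≤ p, p³ < p³+k ≤ p³+p < p³+3p²+3p+1 = (p+1)³, so p³+k is not a perfect cube. So xy^2z ∉ L.
Contradiction. Therefore L is not regular.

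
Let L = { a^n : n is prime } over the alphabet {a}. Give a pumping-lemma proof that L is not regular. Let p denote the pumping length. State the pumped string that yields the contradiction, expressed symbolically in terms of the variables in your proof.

a^{q(1+k)}

Assume L is regular; let p be its pumping constant.
Let q be a prime with q ≥ p+2 (infinitely many primes exist), and take w = a^q ∈ L with |w| = q ≥ p.
Write w = xyz as guaranteed by the lemma, with |xy| ≤ p and |y| > 0.
Then y = a^k for some k with 1 ≤ k ≤ p.
Since 1 ≤ k ≤ p, |xz| = q-k. Pump with i = q+1: |xy^{q+1}z| = (q-k)+(q+1)k = q+qk = q(1+k), which is composite (both factors ≥ 2). So xy^{q+1}z = a^{q(1+k)} ∉ L.
Contradiction. Therefore L is not regular.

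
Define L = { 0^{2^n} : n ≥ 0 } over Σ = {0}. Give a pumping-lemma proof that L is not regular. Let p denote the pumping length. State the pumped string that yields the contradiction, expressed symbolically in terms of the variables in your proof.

0^{2^p+k}

Suppose for contradiction that L is regular, and let p be the pumping length.
Take w = 0^{2^p} ∈ L with |w| = 2^p ≥ p.
By the pumping lemma, w = xyz with |xy| ≤ p and y is nonempty.
Then y = 0^k for some k with 1 ≤ k ≤ p.
Pump with i = 2: xy^2z = 0^{2^p+k}. Since 1 ≤ k ≤ p < 2^p, we have 2^p < 2^p+k < 2^{p+1}, so 2^p+k is not a power of 2. So xy^2z ∉ L.
This is a contradiction; hence L is not regular.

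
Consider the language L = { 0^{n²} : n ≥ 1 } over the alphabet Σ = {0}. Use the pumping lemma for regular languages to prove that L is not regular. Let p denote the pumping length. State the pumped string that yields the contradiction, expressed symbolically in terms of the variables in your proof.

Suppose for contradiction that L is regular, and let p be the pumping length.
Take w = 0^{p²} ∈ L with |w| = p² ≥ p.
Write w = xyz as guaranteed by the lemma, with |xy| ≤ p and y is nonempty.
Then y = 0^k for some k with 1 ≤ k ≤ p.
Pump with i = 2: xy^2z = 0^{p²+k}. Since 1 ≤ k ≤ p, p² < p²+k ≤ p²+p < (p+1)², so p²+k lies strictly between consecutive squares and is not a perfect square. So xy^2z ∉ L.
This contradicts the pumping lemma, so L is not regular.

0^{p²+k}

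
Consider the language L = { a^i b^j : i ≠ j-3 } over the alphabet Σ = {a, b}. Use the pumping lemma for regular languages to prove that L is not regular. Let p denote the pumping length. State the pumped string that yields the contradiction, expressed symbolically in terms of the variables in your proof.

Assume L is regular. Let p be the pumping length given by the pumping lemma.
Choose w = a^p b^{p+p!+3}. Since p ≠ (p+p!+3)-3 = p+p!, w ∈ L; and |w| ≥ p.
The pumping lemma gives a decomposition w = xyz where |xy| ≤ p and |y| > 0.
The first p characters of w are a's, so xy (and hence y) consists only of a's. Write y = a^k, 1 ≤ k ≤ p.
Since 1 ≤ k ≤ p, k divides p!; set t = 1 + p!/k. Then xy^t z has p + (p!/k)·k = p + p! copies of a. Now the a-count is p+p! and (b-count)-3 = (p+p!+3)-3 = p+p!, so i ≠ j-3 fails. So xy^t z = a^{p+p!} b^{p+p!+3} ∉ L.
This is a contradiction; hence L is not regular.

a^{p+p!} b^{p+p!+3}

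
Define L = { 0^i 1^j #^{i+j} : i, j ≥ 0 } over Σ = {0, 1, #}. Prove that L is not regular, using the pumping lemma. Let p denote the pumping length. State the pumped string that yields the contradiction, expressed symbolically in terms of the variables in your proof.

Suppose for contradiction that L is regular, and let p be the pumping length.
Take w = 0^p 1^p #^{2p} ∈ L (with i=j=p, i+j=2p), |w| = 4p ≥ p.
The pumping lemma gives a decomposition w = xyz where |xy| ≤ p and |y| > 0.
Because |xy| ≤ p and w begins with p copies of 0, we have y = 0^k with 1 ≤ k ≤ p.
Consider xy^2z = 0^{p+k} 1^p #^{2p}. Now the 0- and 1-counts sum to 2p+k, but the #-count is 2p ≠ 2p+k. So xy^2z ∉ L.
Contradiction. Therefore L is not regular.

0^{p+k} 1^p #^{2p}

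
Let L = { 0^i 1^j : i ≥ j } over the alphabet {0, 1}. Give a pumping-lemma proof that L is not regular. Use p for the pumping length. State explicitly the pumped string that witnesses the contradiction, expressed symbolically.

Assume L is regular; let p be its pumping constant.
Choose w = 0^p 1^p ∈ L, with |w| = 2p ≥ p.
The pumping lemma gives a decomposition w = xyz where |xy| ≤ p and y is nonempty.
The first p characters of w are 0's, so xy (and hence y) consists only of 0's. Write y = 0^k, 1 ≤ k ≤ p.
Consider xy^0z = xz = 0^{p-k} 1^p. Since k ≥ 1, the 0-count p-k is less than p, so i ≥ j fails; thus xz ∉ L.
Contradiction. Therefore L is not regular.

0^{p-k} 1^p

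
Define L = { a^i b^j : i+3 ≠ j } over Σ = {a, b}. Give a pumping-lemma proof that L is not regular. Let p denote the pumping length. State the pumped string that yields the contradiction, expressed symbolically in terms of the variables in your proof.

a^{p+p!} b^{p+p!+3}

Suppose for contradiction that L is regular, and let p be the pumping length.
Choose w = a^p b^{p+p!+3}. Since p ≠ (p+p!+3)-3 = p+p!, w ∈ L; and |w| ≥ p.
The pumping lemma gives a decomposition w = xyz where |xy| ≤ p and |y| > 0.
Since the first p symbols of w are all a's and |xy| ≤ p, y lies entirely in the leading a-block: y = a^k for some k with 1 ≤ k ≤ p.
Since 1 ≤ k ≤ p, k divides p!; set t = 1 + p!/k. Then xy^t z has p + (p!/k)·k = p + p! copies of a. Now the a-count is p+p! and (b-count)-3 = (p+p!+3)-3 = p+p!, so i+3 ≠ j fails. So xy^t z = a^{p+p!} b^{p+p!+3} ∉ L.
This is a contradiction; hence L is not regular.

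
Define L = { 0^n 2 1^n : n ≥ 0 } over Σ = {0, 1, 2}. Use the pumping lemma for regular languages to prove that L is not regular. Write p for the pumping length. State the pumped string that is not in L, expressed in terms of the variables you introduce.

Toward a contradiction, assume L is regular with pumping length p.
Take w = 0^p 2 1^p ∈ L with |w| = 2p+1 ≥ p.
By the pumping lemma, w = xyz with |xy| ≤ p and y is nonempty.
The first p characters of w are 0's, so xy (and hence y) consists only of 0's. Write y = 0^k, 1 ≤ k ≤ p.
Pump with i = 2: xy^2z = 0^{p+k} 2 1^p, which would require p+k = p. But k ≥ 1, so xy^2z ∉ L.
This is a contradiction; hence L is not regular.

0^{p+k} 2 1^p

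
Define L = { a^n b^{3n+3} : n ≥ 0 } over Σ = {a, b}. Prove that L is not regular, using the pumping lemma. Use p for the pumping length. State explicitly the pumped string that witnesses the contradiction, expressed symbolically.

a^{p+k} b^{3p+3}

Assume L is regular. Let p be the pumping length given by the pumping lemma.
Take w = a^p b^{3p+3}. Then w ∈ L and |w| = 4p+3 ≥ p.
The pumping lemma gives a decomposition w = xyz where |xy| ≤ p and |y| ≥ 1.
Since the first p symbols of w are all a's and |xy| ≤ p, y lies entirely in the leading a-block: y = a^k for some k with 1 ≤ k ≤ p.
Pump with i = 2: xy^2z = a^{p+k} b^{3p+3}. For this to lie in L we would need 3p+3 = 3(p+k)+3, which forces k = 0. But k ≥ 1, so xy^2z ∉ L.
Contradiction. Therefore L is not regular.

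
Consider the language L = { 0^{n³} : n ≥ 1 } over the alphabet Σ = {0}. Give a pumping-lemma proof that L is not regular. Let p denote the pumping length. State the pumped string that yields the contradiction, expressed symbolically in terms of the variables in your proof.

0^{p³+k}

Suppose for contradiction that L is regular, and let p be the pumping length.
Take w = 0^{p³} ∈ L with |w| = p³ ≥ p.
The pumping lemma gives a decomposition w = xyz where |xy| ≤ p and |y| ≥ 1.
Then y = 0^k for some k with 1 ≤ k ≤ p.
Pump with i = 2: xy^2z = 0^{p³+k}. Since 1 ≤ k ≤ p, p³ < p³+k ≤ p³+p < p³+3p²+3p+1 = (p+1)³, so p³+k is not a perfect cube. So xy^2z ∉ L.
This is a contradiction; hence L is not regular.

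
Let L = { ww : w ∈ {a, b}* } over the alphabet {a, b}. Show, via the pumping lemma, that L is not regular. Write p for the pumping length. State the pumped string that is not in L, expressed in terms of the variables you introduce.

a^{p+k} b^p a^p b^p

Assume L is regular; let p be its pumping constant.
Take w = a^p b^p a^p b^p = uu where u = a^pb^p; then w ∈ L and |w| = 4p ≥ p.
The pumping lemma gives a decomposition w = xyz where |xy| ≤ p and |y| ≥ 1.
Because |xy| ≤ p and w begins with p copies of a, we have y = a^k with 1 ≤ k ≤ p.
Pump with i = 2: xy^2z = a^{p+k} b^p a^p b^p, of length 4p+k. Suppose this equals vv. The string starts with a and ends with b, so v does too; thus the boundary between the two copies of v is a b→a transition. There is exactly one such transition, at position 2p+k, so |v| = 2p+k and |vv| = 4p+2k ≠ 4p+k since k ≥ 1. So xy^2z ∉ L.
This is a contradiction; hence L is not regular.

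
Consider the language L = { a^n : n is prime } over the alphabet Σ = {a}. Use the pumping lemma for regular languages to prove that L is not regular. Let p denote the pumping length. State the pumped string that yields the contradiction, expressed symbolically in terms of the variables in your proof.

Assume L is regular; let p be its pumping constant.
Let q be a prime with q ≥ p+2 (infinitely many primes exist), and take w = a^q ∈ L with |w| = q ≥ p.
By the pumping lemma, w = xyz with |xy| ≤ p and |y| ≥ 1.
Then y = a^k for some k with 1 ≤ k ≤ p.
Since 1 ≤ k ≤ p, |xz| = q-k. Pump with i = q+1: |xy^{q+1}z| = (q-k)+(q+1)k = q+qk = q(1+k), which is composite (both factors ≥ 2). So xy^{q+1}z = a^{q(1+k)} ∉ L.
This contradicts the pumping lemma, so L is not regular.

a^{q(1+k)}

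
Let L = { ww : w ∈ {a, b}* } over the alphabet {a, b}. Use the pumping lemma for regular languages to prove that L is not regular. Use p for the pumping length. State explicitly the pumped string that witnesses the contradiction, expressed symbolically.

a^{p+k} b^p a^p b^p

Assume L is regular. Let p be the pumping length given by the pumping lemma.
Take w = a^p b^p a^p b^p = uu where u = a^pb^p; then w ∈ L and |w| = 4p ≥ p.
Write w = xyz as guaranteed by the lemma, with |xy| ≤ p and y is nonempty.
Because |xy| ≤ p and w begins with p copies of a, we have y = a^k with 1 ≤ k ≤ p.
Pump with i = 2: xy^2z = a^{p+k} b^p a^p b^p, of length 4p+k. Suppose this equals vv. The string starts with a and ends with b, so v does too; thus the boundary between the two copies of v is a b→a transition. There is exactly one such transition, at position 2p+k, so |v| = 2p+k and |vv| = 4p+2k ≠ 4p+k since k ≥ 1. So xy^2z ∉ L.
This contradicts the pumping lemma, so L is not regular.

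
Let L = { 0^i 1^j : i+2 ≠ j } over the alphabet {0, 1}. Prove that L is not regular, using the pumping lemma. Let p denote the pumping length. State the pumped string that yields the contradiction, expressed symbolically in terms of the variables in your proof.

0^{p+p!} 1^{p+p!+2}

Suppose for contradiction that L is regular, and let p be the pumping length.
Choose w = 0^p 1^{p+p!+2}. Since p ≠ (p+p!+2)-2 = p+p!, w ∈ L; and |w| ≥ p.
The pumping lemma gives a decomposition w = xyz where |xy| ≤ p and |y| ≥ 1.
Because |xy| ≤ p and w begins with p copies of 0, we have y = 0^k with 1 ≤ k ≤ p.
Since 1 ≤ k ≤ p, k divides p!; set t = 1 + p!/k. Then xy^t z has p + (p!/k)·k = p + p! copies of 0. Now the 0-count is p+p! and (1-count)-2 = (p+p!+2)-2 = p+p!, so i+2 ≠ j fails. So xy^t z = 0^{p+p!} 1^{p+p!+2} ∉ L.
This is a contradiction; hence L is not regular.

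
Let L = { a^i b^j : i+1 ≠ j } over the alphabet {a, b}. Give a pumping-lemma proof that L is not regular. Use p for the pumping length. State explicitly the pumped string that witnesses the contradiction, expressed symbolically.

Assume L is regular; let p be its pumping constant.
Choose w = a^p b^{p+p!+1}. Since p ≠ (p+p!+1)-1 = p+p!, w ∈ L; and |w| ≥ p.
The pumping lemma gives a decomposition w = xyz where |xy| ≤ p and |y| ≥ 1.
Since the first p symbols of w are all a's and |xy| ≤ p, y lies entirely in the leading a-block: y = a^k for some k with 1 ≤ k ≤ p.
Since 1 ≤ k ≤ p, k divides p!; set t = 1 + p!/k. Then xy^t z has p + (p!/k)·k = p + p! copies of a. Now the a-count is p+p! and (b-count)-1 = (p+p!+1)-1 = p+p!, so i+1 ≠ j fails. So xy^t z = a^{p+p!} b^{p+p!+1} ∉ L.
Contradiction. Therefore L is not regular.

a^{p+p!} b^{p+p!+1}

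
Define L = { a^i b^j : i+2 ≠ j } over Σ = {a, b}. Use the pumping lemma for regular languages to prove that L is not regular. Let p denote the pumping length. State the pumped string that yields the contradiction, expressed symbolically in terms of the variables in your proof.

a^{p+p!} b^{p+p!+2}

Assume L is regular; let p be its pumping constant.
Choose w = a^p b^{p+p!+2}. Since p ≠ (p+p!+2)-2 = p+p!, w ∈ L; and |w| ≥ p.
The pumping lemma gives a decomposition w = xyz where |xy| ≤ p and |y| > 0.
Because |xy| ≤ p and w begins with p copies of a, we have y = a^k with 1 ≤ k ≤ p.
Since 1 ≤ k ≤ p, k divides p!; set t = 1 + p!/k. Then xy^t z has p + (p!/k)·k = p + p! copies of a. Now the a-count is p+p! and (b-count)-2 = (p+p!+2)-2 = p+p!, so i+2 ≠ j fails. So xy^t z = a^{p+p!} b^{p+p!+2} ∉ L.
This is a contradiction; hence L is not regular.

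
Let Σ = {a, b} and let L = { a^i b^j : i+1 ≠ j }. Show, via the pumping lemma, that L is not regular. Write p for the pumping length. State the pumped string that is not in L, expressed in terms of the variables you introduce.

Assume L is regular. Let p be the pumping length given by the pumping lemma.
Choose w = a^p b^{p+p!+1}. Since p ≠ (p+p!+1)-1 = p+p!, w ∈ L; and |w| ≥ p.
The pumping lemma gives a decomposition w = xyz where |xy| ≤ p and |y| ≥ 1.
Because |xy| ≤ p and w begins with p copies of a, we have y = a^k with 1 ≤ k ≤ p.
Since 1 ≤ k ≤ p, k divides p!; set t = 1 + p!/k. Then xy^t z has p + (p!/k)·k = p + p! copies of a. Now the a-count is p+p! and (b-count)-1 = (p+p!+1)-1 = p+p!, so i+1 ≠ j fails. So xy^t z = a^{p+p!} b^{p+p!+1} ∉ L.
This is a contradiction; hence L is not regular.

a^{p+p!} b^{p+p!+1}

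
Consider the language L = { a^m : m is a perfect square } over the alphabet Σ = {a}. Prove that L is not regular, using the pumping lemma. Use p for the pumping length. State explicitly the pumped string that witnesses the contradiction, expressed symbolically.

a^{p²+k}

Toward a contradiction, assume L is regular with pumping length p.
Take w = a^{p²} ∈ L with |w| = p² ≥ p.
By the pumping lemma, w = xyz with |xy| ≤ p and |y| > 0.
Then y = a^k for some k with 1 ≤ k ≤ p.
Pump with i = 2: xy^2z = a^{p²+k}. Since 1 ≤ k ≤ p, p² < p²+k ≤ p²+p < (p+1)², so p²+k lies strictly between consecutive squares and is not a perfect square. So xy^2z ∉ L.
This contradicts the pumping lemma, so L is not regular.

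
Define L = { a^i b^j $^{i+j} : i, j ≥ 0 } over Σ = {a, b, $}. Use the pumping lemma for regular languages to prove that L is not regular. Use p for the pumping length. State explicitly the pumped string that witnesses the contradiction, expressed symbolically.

a^{p+k} b^p $^{2p}

Assume L is regular; let p be its pumping constant.
Take w = a^p b^p $^{2p} ∈ L (with i=j=p, i+j=2p), |w| = 4p ≥ p.
The pumping lemma gives a decomposition w = xyz where |xy| ≤ p and |y| ≥ 1.
Because |xy| ≤ p and w begins with p copies of a, we have y = a^k with 1 ≤ k ≤ p.
Consider xy^2z = a^{p+k} b^p $^{2p}. Now the a- and b-counts sum to 2p+k, but the $-count is 2p ≠ 2p+k. So xy^2z ∉ L.
This contradicts the pumping lemma, so L is not regular.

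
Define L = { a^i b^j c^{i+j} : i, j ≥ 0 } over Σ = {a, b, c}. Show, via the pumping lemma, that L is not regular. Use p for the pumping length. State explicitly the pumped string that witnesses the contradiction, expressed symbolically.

Assume L is regular; let p be its pumping constant.
Take w = a^p b^p c^{2p} ∈ L (with i=j=p, i+j=2p), |w| = 4p ≥ p.
Write w = xyz as guaranteed by the lemma, with |xy| ≤ p and y is nonempty.
Because |xy| ≤ p and w begins with p copies of a, we have y = a^k with 1 ≤ k ≤ p.
Consider xy^2z = a^{p+k} b^p c^{2p}. Now the a- and b-counts sum to 2p+k, but the c-count is 2p ≠ 2p+k. So xy^2z ∉ L.
This is a contradiction; hence L is not regular.

a^{p+k} b^p c^{2p}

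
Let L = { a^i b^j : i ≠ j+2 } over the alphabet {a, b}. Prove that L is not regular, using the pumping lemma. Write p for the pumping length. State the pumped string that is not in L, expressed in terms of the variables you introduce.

a^{p+p!} b^{p+p!-2}

Assume L is regular. Let p be the pumping length given by the pumping lemma.
Choose w = a^p b^{p+p!-2}. Since p ≠ (p+p!-2)+2 = p+p!, w ∈ L; and |w| ≥ p.
The pumping lemma gives a decomposition w = xyz where |xy| ≤ p and y is nonempty.
Because |xy| ≤ p and w begins with p copies of a, we have y = a^k with 1 ≤ k ≤ p.
Since 1 ≤ k ≤ p, k divides p!; set t = 1 + p!/k. Then xy^t z has p + (p!/k)·k = p + p! copies of a. Now the a-count is p+p! and (b-count)+2 = (p+p!-2)+2 = p+p!, so i ≠ j+2 fails. So xy^t z = a^{p+p!} b^{p+p!-2} ∉ L.
This is a contradiction; hence L is not regular.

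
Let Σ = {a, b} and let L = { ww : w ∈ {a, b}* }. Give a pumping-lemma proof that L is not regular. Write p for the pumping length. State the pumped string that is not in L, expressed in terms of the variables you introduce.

a^{p+k} b^p a^p b^p

Assume L is regular; let p be its pumping constant.
Take w = a^p b^p a^p b^p = uu where u = a^pb^p; then w ∈ L and |w| = 4p ≥ p.
Write w = xyz as guaranteed by the lemma, with |xy| ≤ p and y is nonempty.
Because |xy| ≤ p and w begins with p copies of a, we have y = a^k with 1 ≤ k ≤ p.
Pump with i = 2: xy^2z = a^{p+k} b^p a^p b^p, of length 4p+k. Suppose this equals vv. The string starts with a and ends with b, so v does too; thus the boundary between the two copies of v is a b→a transition. There is exactly one such transition, at position 2p+k, so |v| = 2p+k and |vv| = 4p+2k ≠ 4p+k since k ≥ 1. So xy^2z ∉ L.
This contradicts the pumping lemma, so L is not regular.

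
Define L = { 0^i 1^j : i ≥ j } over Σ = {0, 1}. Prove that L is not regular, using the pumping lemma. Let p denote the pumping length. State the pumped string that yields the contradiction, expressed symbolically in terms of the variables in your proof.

0^{p-k} 1^p

Toward a contradiction, assume L is regular with pumping length p.
Choose w = 0^p 1^p ∈ L, with |w| = 2p ≥ p.
The pumping lemma gives a decomposition w = xyz where |xy| ≤ p and |y| > 0.
The first p characters of w are 0's, so xy (and hence y) consists only of 0's. Write y = 0^k, 1 ≤ k ≤ p.
Consider xy^0z = xz = 0^{p-k} 1^p. Since k ≥ 1, the 0-count p-k is less than p, so i ≥ j fails; thus xz ∉ L.
This is a contradiction; hence L is not regular.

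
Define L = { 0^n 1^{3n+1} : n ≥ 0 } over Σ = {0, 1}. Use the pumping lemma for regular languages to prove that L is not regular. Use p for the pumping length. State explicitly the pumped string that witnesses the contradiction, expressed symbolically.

Assume L is regular. Let p be the pumping length given by the pumping lemma.
Take w = 0^p 1^{3p+1}. Then w ∈ L and |w| = 4p+1 ≥ p.
The pumping lemma gives a decomposition w = xyz where |xy| ≤ p and y is nonempty.
Because |xy| ≤ p and w begins with p copies of 0, we have y = 0^k with 1 ≤ k ≤ p.
Pump with i = 2: xy^2z = 0^{p+k} 1^{3p+1}. For this to lie in L we would need 3p+1 = 3(p+k)+1, which forces k = 0. But k ≥ 1, so xy^2z ∉ L.
This is a contradiction; hence L is not regular.

0^{p+k} 1^{3p+1}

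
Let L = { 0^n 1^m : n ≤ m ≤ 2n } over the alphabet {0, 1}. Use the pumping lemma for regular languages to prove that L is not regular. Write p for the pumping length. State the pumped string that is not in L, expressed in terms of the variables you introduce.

0^{p+k} 1^p

Suppose for contradiction that L is regular, and let p be the pumping length.
Take w = 0^p 1^p ∈ L (since p ≤ p ≤ 2p), with |w| = 2p ≥ p.
Write w = xyz as guaranteed by the lemma, with |xy| ≤ p and y is nonempty.
Because |xy| ≤ p and w begins with p copies of 0, we have y = 0^k with 1 ≤ k ≤ p.
Pump with i = 2: xy^2z = 0^{p+k} 1^p. Now n = p+k > p = m, so the condition n ≤ m fails. Thus xy^2z ∉ L.
This contradicts the pumping lemma, so L is not regular.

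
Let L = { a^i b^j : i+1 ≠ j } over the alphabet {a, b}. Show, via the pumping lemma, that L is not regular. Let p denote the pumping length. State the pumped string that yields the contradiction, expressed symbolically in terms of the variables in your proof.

a^{p+p!} b^{p+p!+1}

Assume L is regular; let p be its pumping constant.
Choose w = a^p b^{p+p!+1}. Since p ≠ (p+p!+1)-1 = p+p!, w ∈ L; and |w| ≥ p.
The pumping lemma gives a decomposition w = xyz where |xy| ≤ p and |y| ≥ 1.
Because |xy| ≤ p and w begins with p copies of a, we have y = a^k with 1 ≤ k ≤ p.
Since 1 ≤ k ≤ p, k divides p!; set t = 1 + p!/k. Then xy^t z has p + (p!/k)·k = p + p! copies of a. Now the a-count is p+p! and (b-count)-1 = (p+p!+1)-1 = p+p!, so i+1 ≠ j fails. So xy^t z = a^{p+p!} b^{p+p!+1} ∉ L.
Contradiction. Therefore L is not regular.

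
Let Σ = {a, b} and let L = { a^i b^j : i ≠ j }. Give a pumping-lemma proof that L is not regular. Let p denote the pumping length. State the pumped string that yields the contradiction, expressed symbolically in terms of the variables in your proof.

a^{p+p!} b^{p+p!}

Toward a contradiction, assume L is regular with pumping length p.
Choose w = a^p b^{p+p!}. Since p ≠ p+p!, w ∈ L; and |w| ≥ p.
Write w = xyz as guaranteed by the lemma, with |xy| ≤ p and |y| > 0.
The first p characters of w are a's, so xy (and hence y) consists only of a's. Write y = a^k, 1 ≤ k ≤ p.
Since 1 ≤ k ≤ p, k divides p!; set t = 1 + p!/k. Then xy^t z has p + (p!/k)·k = p + p! copies of a. Now the a-count equals the b-count, so i ≠ j fails. So xy^t z = a^{p+p!} b^{p+p!} ∉ L.
Contradiction. Therefore L is not regular.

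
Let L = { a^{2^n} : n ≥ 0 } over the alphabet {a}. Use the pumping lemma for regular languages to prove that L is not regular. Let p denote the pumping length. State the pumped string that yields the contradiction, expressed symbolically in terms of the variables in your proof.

Suppose for contradiction that L is regular, and let p be the pumping length.
Take w = a^{2^p} ∈ L with |w| = 2^p ≥ p.
By the pumping lemma, w = xyz with |xy| ≤ p and |y| > 0.
Then y = a^k for some k with 1 ≤ k ≤ p.
Pump with i = 2: xy^2z = a^{2^p+k}. Since 1 ≤ k ≤ p < 2^p, we have 2^p < 2^p+k < 2^{p+1}, so 2^p+k is not a power of 2. So xy^2z ∉ L.
This contradicts the pumping lemma, so L is not regular.

a^{2^p+k}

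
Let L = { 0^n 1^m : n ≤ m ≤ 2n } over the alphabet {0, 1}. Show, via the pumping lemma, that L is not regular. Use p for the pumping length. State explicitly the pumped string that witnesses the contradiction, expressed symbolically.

0^{p+k} 1^p

Suppose for contradiction that L is regular, and let p be the pumping length.
Take w = 0^p 1^p ∈ L (since p ≤ p ≤ 2p), with |w| = 2p ≥ p.
By the pumping lemma, w = xyz with |xy| ≤ p and |y| ≥ 1.
Since the first p symbols of w are all 0's and |xy| ≤ p, y lies entirely in the leading 0-block: y = 0^k for some k with 1 ≤ k ≤ p.
Pump with i = 2: xy^2z = 0^{p+k} 1^p. Now n = p+k > p = m, so the condition n ≤ m fails. Thus xy^2z ∉ L.
This contradicts the pumping lemma, so L is not regular.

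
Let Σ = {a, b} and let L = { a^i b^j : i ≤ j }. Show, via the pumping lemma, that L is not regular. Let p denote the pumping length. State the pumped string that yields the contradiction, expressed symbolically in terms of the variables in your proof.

Assume L is regular; let p be its pumping constant.
Choose w = a^p b^p ∈ L, with |w| = 2p ≥ p.
The pumping lemma gives a decomposition w = xyz where |xy| ≤ p and |y| ≥ 1.
Because |xy| ≤ p and w begins with p copies of a, we have y = a^k with 1 ≤ k ≤ p.
Consider xy^2z = a^{p+k} b^p. Since k ≥ 1, the a-count p+k exceeds the b-count p, so i ≤ j fails; thus xy^2z ∉ L.
This contradicts the pumping lemma, so L is not regular.

a^{p+k} b^p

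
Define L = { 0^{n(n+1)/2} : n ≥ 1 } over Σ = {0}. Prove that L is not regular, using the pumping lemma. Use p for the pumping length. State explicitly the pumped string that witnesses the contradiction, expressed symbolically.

Toward a contradiction, assume L is regular with pumping length p.
Take w = 0^{p(p+1)/2} ∈ L with |w| = p(p+1)/2 ≥ p.
The pumping lemma gives a decomposition w = xyz where |xy| ≤ p and y is nonempty.
Then y = 0^k for some k with 1 ≤ k ≤ p.
Pump with i = 2: xy^2z = 0^{p(p+1)/2+k}. Since 1 ≤ k ≤ p, p(p+1)/2 < p(p+1)/2+k ≤ p(p+1)/2+p < (p+1)(p+2)/2, so p(p+1)/2+k is strictly between consecutive triangular numbers. So xy^2z ∉ L.
Contradiction. Therefore L is not regular.

0^{p(p+1)/2+k}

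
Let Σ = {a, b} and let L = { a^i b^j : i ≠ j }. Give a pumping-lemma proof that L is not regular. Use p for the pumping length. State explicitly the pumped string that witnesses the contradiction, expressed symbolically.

Suppose for contradiction that L is regular, and let p be the pumping length.
Choose w = a^p b^{p+p!}. Since p ≠ p+p!, w ∈ L; and |w| ≥ p.
By the pumping lemma, w = xyz with |xy| ≤ p and |y| > 0.
Because |xy| ≤ p and w begins with p copies of a, we have y = a^k with 1 ≤ k ≤ p.
Since 1 ≤ k ≤ p, k divides p!; set t = 1 + p!/k. Then xy^t z has p + (p!/k)·k = p + p! copies of a. Now the a-count equals the b-count, so i ≠ j fails. So xy^t z = a^{p+p!} b^{p+p!} ∉ L.
Contradiction. Therefore L is not regular.

a^{p+p!} b^{p+p!}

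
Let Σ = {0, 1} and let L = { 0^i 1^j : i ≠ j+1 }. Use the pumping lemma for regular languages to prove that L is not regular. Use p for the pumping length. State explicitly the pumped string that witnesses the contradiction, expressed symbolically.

Assume L is regular. Let p be the pumping length given by the pumping lemma.
Choose w = 0^p 1^{p+p!-1}. Since p ≠ (p+p!-1)+1 = p+p!, w ∈ L; and |w| ≥ p.
By the pumping lemma, w = xyz with |xy| ≤ p and |y| ≥ 1.
The first p characters of w are 0's, so xy (and hence y) consists only of 0's. Write y = 0^k, 1 ≤ k ≤ p.
Since 1 ≤ k ≤ p, k divides p!; set t = 1 + p!/k. Then xy^t z has p + (p!/k)·k = p + p! copies of 0. Now the 0-count is p+p! and (1-count)+1 = (p+p!-1)+1 = p+p!, so i ≠ j+1 fails. So xy^t z = 0^{p+p!} 1^{p+p!-1} ∉ L.
This contradicts the pumping lemma, so L is not regular.

0^{p+p!} 1^{p+p!-1}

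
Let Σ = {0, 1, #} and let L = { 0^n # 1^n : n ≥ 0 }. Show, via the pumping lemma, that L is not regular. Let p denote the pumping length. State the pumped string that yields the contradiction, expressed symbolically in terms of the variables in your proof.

Assume L is regular. Let p be the pumping length given by the pumping lemma.
Take w = 0^p # 1^p ∈ L with |w| = 2p+1 ≥ p.
Write w = xyz as guaranteed by the lemma, with |xy| ≤ p and |y| ≥ 1.
The first p characters of w are 0's, so xy (and hence y) consists only of 0's. Write y = 0^k, 1 ≤ k ≤ p.
Pump with i = 2: xy^2z = 0^{p+k} # 1^p, which would require p+k = p. But k ≥ 1, so xy^2z ∉ L.
Contradiction. Therefore L is not regular.

0^{p+k} # 1^p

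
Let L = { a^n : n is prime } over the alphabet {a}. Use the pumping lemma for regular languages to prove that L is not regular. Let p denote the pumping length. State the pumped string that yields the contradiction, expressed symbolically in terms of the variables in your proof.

a^{q(1+k)}

Toward a contradiction, assume L is regular with pumping length p.
Let q be a prime with q ≥ p+2 (infinitely many primes exist), and take w = a^q ∈ L with |w| = q ≥ p.
The pumping lemma gives a decomposition w = xyz where |xy| ≤ p and y is nonempty.
Then y = a^k for some k with 1 ≤ k ≤ p.
Since 1 ≤ k ≤ p, |xz| = q-k. Pump with i = q+1: |xy^{q+1}z| = (q-k)+(q+1)k = q+qk = q(1+k), which is composite (both factors ≥ 2). So xy^{q+1}z = a^{q(1+k)} ∉ L.
This is a contradiction; hence L is not regular.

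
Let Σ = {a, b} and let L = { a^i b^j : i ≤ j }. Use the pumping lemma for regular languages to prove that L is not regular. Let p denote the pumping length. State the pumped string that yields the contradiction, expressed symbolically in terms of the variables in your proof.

Assume L is regular; let p be its pumping constant.
Choose w = a^p b^p ∈ L, with |w| = 2p ≥ p.
The pumping lemma gives a decomposition w = xyz where |xy| ≤ p and |y| ≥ 1.
Because |xy| ≤ p and w begins with p copies of a, we have y = a^k with 1 ≤ k ≤ p.
Consider xy^2z = a^{p+k} b^p. Since k ≥ 1, the a-count p+k exceeds the b-count p, so i ≤ j fails; thus xy^2z ∉ L.
This is a contradiction; hence L is not regular.

a^{p+k} b^p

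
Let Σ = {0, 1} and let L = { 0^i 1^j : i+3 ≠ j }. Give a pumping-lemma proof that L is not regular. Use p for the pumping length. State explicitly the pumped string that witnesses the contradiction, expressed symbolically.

0^{p+p!} 1^{p+p!+3}

Assume L is regular. Let p be the pumping length given by the pumping lemma.
Choose w = 0^p 1^{p+p!+3}. Since p ≠ (p+p!+3)-3 = p+p!, w ∈ L; and |w| ≥ p.
By the pumping lemma, w = xyz with |xy| ≤ p and y is nonempty.
Because |xy| ≤ p and w begins with p copies of 0, we have y = 0^k with 1 ≤ k ≤ p.
Since 1 ≤ k ≤ p, k divides p!; set t = 1 + p!/k. Then xy^t z has p + (p!/k)·k = p + p! copies of 0. Now the 0-count is p+p! and (1-count)-3 = (p+p!+3)-3 = p+p!, so i+3 ≠ j fails. So xy^t z = 0^{p+p!} 1^{p+p!+3} ∉ L.
This contradicts the pumping lemma, so L is not regular.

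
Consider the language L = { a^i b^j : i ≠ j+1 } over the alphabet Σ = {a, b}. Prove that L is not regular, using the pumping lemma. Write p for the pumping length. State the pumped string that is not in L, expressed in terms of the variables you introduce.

a^{p+p!} b^{p+p!-1}

Assume L is regular. Let p be the pumping length given by the pumping lemma.
Choose w = a^p b^{p+p!-1}. Since p ≠ (p+p!-1)+1 = p+p!, w ∈ L; and |w| ≥ p.
Write w = xyz as guaranteed by the lemma, with |xy| ≤ p and |y| > 0.
The first p characters of w are a's, so xy (and hence y) consists only of a's. Write y = a^k, 1 ≤ k ≤ p.
Since 1 ≤ k ≤ p, k divides p!; set t = 1 + p!/k. Then xy^t z has p + (p!/k)·k = p + p! copies of a. Now the a-count is p+p! and (b-count)+1 = (p+p!-1)+1 = p+p!, so i ≠ j+1 fails. So xy^t z = a^{p+p!} b^{p+p!-1} ∉ L.
Contradiction. Therefore L is not regular.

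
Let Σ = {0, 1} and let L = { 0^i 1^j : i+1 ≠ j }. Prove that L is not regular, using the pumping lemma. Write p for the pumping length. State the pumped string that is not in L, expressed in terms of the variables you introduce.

0^{p+p!} 1^{p+p!+1}

Assume L is regular; let p be its pumping constant.
Choose w = 0^p 1^{p+p!+1}. Since p ≠ (p+p!+1)-1 = p+p!, w ∈ L; and |w| ≥ p.
The pumping lemma gives a decomposition w = xyz where |xy| ≤ p and |y| ≥ 1.
Because |xy| ≤ p and w begins with p copies of 0, we have y = 0^k with 1 ≤ k ≤ p.
Since 1 ≤ k ≤ p, k divides p!; set t = 1 + p!/k. Then xy^t z has p + (p!/k)·k = p + p! copies of 0. Now the 0-count is p+p! and (1-count)-1 = (p+p!+1)-1 = p+p!, so i+1 ≠ j fails. So xy^t z = 0^{p+p!} 1^{p+p!+1} ∉ L.
This contradicts the pumping lemma, so L is not regular.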